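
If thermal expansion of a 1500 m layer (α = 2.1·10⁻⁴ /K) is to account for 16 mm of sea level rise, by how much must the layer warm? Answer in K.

0.0508 K

ΔT = Δh/(αH) = 0.016 / (2.1×10⁻⁴ × 1500) ≈ 0.05079 K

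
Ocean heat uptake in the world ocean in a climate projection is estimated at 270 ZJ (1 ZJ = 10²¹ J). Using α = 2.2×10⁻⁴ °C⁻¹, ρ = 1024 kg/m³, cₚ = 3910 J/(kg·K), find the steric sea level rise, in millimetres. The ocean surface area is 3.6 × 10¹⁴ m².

Per unit area: Q = 270×10²¹ / (3.6×10¹⁴) = 7.5×10⁸ J/m²
Δh = αQ/(ρcₚ) = 2.2×10⁻⁴ × 7.5×10⁸ / (1024 × 3910) ≈ 0.04121 m

41 mm of thermosteric rise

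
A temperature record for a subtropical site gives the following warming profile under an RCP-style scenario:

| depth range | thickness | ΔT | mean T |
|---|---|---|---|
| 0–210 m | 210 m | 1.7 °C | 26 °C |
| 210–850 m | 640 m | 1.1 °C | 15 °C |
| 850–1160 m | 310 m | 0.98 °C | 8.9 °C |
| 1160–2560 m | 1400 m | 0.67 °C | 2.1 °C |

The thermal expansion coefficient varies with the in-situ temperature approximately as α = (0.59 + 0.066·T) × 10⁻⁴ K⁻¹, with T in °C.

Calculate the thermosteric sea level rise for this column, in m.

about 0.30 m

Layer 1: α = (0.59 + 0.066×26)×10⁻⁴ = 2.306×10⁻⁴ K⁻¹
Layer 2: α = (0.59 + 0.066×15)×10⁻⁴ = 1.58×10⁻⁴ K⁻¹
Layer 3: α = (0.59 + 0.066×8.9)×10⁻⁴ = 1.1774×10⁻⁴ K⁻¹
Layer 4: α = (0.59 + 0.066×2.1)×10⁻⁴ = 0.7286×10⁻⁴ K⁻¹
210 × 1.7 × 2.306×10⁻⁴ = 0.0823242 m
640 × 1.58×10⁻⁴ × 1.1 = 0.111232 m
1.1774×10⁻⁴ × 310 × 0.98 = 0.035769412 m
Layer 4: 0.7286×10⁻⁴ × 0.67 × 1400 = 0.06834268 m
Δh = 0.0823242 + 0.111232 + 0.035769412 + 0.06834268 = 0.297668292 m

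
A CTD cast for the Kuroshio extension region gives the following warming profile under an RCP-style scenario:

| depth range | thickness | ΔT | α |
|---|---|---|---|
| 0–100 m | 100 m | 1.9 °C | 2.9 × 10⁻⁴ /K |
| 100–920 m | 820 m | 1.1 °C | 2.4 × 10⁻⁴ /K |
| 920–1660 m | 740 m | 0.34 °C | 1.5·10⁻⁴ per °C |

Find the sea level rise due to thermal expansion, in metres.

0.309 m

0–100 m: 2.9×10⁻⁴ × 100 × 1.9 = 0.05510 m
820 × 2.4×10⁻⁴ × 1.1 = 0.21648 m
Layer 3: 0.34 × 740 × 1.5×10⁻⁴ = 0.03774 m
Δh = 0.05510 + 0.21648 + 0.03774 = 0.30932 m ≈ 0.309 m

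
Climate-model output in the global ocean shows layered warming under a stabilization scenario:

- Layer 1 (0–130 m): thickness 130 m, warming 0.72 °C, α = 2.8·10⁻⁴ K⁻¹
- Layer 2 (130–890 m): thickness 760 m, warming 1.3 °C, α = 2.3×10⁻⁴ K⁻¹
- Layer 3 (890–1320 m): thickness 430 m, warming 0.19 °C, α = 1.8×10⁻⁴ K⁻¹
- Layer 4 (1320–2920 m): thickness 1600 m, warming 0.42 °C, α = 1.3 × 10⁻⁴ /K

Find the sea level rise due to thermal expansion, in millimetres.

Δh = 360 mm

Layer 1: 0.72 × 2.8×10⁻⁴ × 130 = 0.026208 m
130–890 m: 760 × 1.3 × 2.3×10⁻⁴ = 0.22724 m
890–1320 m: 0.19 × 1.8×10⁻⁴ × 430 = 0.014706 m
1600 × 0.42 × 1.3×10⁻⁴ = 0.08736 m
Δh = 0.026208 + 0.22724 + 0.014706 + 0.08736 = 0.355514 m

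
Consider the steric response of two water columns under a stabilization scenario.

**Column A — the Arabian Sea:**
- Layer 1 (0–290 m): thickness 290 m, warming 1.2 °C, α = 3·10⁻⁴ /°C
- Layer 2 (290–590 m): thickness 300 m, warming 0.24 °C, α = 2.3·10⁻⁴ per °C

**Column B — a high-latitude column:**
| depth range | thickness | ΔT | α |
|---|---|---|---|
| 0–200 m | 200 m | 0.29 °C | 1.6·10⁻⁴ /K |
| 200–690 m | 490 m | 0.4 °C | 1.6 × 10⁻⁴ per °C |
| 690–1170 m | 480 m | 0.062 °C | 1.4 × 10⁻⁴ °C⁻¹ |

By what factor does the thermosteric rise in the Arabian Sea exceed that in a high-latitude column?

A Layer 1: 3×10⁻⁴ × 1.2 × 290 = 0.10440 m
A 290–590 m: 0.24 × 300 × 2.3×10⁻⁴ = 0.01656 m
A total: 0.12096 m
B 0–200 m: 0.29 × 200 × 1.6×10⁻⁴ = 0.00928 m
B 200–690 m: 0.4 × 1.6×10⁻⁴ × 490 = 0.03136 m
B Layer 3: 0.062 × 480 × 1.4×10⁻⁴ = 0.0041664 m
B total: 0.0448064 m
Ratio: 0.12096 / 0.0448064 ≈ 2.700

2.70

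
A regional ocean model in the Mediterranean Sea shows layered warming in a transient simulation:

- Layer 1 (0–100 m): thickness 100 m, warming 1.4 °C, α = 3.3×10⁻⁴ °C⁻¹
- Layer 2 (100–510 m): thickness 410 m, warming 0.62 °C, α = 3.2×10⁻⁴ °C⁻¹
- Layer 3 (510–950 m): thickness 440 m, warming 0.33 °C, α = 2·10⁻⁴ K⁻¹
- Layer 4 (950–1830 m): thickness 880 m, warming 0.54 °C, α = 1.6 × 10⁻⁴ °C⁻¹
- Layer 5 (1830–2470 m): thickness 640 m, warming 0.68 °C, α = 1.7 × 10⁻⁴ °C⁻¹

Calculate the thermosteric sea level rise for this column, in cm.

Δh = 30.7 cm

100 × 3.3×10⁻⁴ × 1.4 = 0.04620 m
0.62 × 410 × 3.2×10⁻⁴ = 0.081344 m
440 × 0.33 × 2×10⁻⁴ = 0.02904 m
0.54 × 1.6×10⁻⁴ × 880 = 0.076032 m
1.7×10⁻⁴ × 0.68 × 640 = 0.073984 m
Δh = 0.04620 + 0.081344 + 0.02904 + 0.076032 + 0.073984 = 0.30660 m ≈ 30.7 cm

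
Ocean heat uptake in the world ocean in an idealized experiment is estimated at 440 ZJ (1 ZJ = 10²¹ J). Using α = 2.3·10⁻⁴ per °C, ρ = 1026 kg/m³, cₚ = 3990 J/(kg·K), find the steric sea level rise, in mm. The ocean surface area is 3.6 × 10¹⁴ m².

Δh = 69 mm

Per unit area: Q = 440×10²¹ / (3.6×10¹⁴) ≈ 1.222×10⁹ J/m²
Δh = αQ/(ρcₚ) = 2.3×10⁻⁴ × 1.222×10⁹ / (1026 × 3990) ≈ 0.068656 m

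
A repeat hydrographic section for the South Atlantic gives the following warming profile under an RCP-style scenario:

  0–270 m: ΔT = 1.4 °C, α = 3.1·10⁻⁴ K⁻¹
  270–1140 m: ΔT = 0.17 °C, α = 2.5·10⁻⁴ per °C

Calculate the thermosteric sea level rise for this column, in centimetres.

about 15.4 cm

0–270 m: 3.1×10⁻⁴ × 1.4 × 270 = 0.11718 m
Layer 2: 0.17 × 870 × 2.5×10⁻⁴ = 0.036975 m
Δh = 0.11718 + 0.036975 = 0.154155 m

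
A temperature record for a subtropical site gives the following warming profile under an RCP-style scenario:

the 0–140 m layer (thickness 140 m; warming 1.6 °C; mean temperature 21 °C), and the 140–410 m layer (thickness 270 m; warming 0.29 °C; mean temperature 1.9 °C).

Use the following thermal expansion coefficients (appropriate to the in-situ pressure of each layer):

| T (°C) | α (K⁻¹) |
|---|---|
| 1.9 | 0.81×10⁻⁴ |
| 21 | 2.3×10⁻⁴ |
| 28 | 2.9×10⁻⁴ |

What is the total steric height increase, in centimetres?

about 5.8 cm

Layer 1 at 21 °C → α = 2.3×10⁻⁴ K⁻¹
Layer 2 at 1.9 °C → α = 0.81×10⁻⁴ K⁻¹
Layer 1: 140 × 2.3×10⁻⁴ × 1.6 = 0.05152 m
140–410 m: 0.29 × 0.81×10⁻⁴ × 270 = 0.0063423 m
Δh = 0.05152 + 0.0063423 = 0.0578623 m ≈ 5.8 cm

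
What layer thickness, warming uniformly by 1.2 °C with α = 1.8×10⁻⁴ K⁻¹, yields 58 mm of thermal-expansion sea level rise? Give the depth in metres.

269 m

H = Δh/(αΔT) = 0.058 / (1.8×10⁻⁴ × 1.2) ≈ 268.5 m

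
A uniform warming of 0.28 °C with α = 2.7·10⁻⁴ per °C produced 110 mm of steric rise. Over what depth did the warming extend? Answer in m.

about 1500 m

H = Δh/(αΔT) = 0.11 / (2.7×10⁻⁴ × 0.28) ≈ 1455 m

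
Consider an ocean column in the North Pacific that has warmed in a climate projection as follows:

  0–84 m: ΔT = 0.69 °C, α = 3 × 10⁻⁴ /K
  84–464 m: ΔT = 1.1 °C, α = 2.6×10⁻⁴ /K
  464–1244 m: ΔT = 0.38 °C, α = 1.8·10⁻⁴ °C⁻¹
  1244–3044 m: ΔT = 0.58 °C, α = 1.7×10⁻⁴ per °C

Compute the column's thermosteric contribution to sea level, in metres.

0.36 m

Layer 1: 3×10⁻⁴ × 0.69 × 84 = 0.017388 m
380 × 1.1 × 2.6×10⁻⁴ = 0.10868 m
Layer 3: 0.38 × 780 × 1.8×10⁻⁴ = 0.053352 m
0.58 × 1.7×10⁻⁴ × 1800 = 0.17748 m
Δh = 0.017388 + 0.10868 + 0.053352 + 0.17748 = 0.35690 m ≈ 0.36 m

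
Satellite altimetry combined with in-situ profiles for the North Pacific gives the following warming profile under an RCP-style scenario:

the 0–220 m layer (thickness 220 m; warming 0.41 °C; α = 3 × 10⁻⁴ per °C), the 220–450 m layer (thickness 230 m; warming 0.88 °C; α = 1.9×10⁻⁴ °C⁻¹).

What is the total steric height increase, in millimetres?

0–220 m: 3×10⁻⁴ × 220 × 0.41 = 0.02706 m
220–450 m: 0.88 × 1.9×10⁻⁴ × 230 = 0.038456 m
Δh = 0.02706 + 0.038456 = 0.065516 m ≈ 65.5 mm

65.5 mm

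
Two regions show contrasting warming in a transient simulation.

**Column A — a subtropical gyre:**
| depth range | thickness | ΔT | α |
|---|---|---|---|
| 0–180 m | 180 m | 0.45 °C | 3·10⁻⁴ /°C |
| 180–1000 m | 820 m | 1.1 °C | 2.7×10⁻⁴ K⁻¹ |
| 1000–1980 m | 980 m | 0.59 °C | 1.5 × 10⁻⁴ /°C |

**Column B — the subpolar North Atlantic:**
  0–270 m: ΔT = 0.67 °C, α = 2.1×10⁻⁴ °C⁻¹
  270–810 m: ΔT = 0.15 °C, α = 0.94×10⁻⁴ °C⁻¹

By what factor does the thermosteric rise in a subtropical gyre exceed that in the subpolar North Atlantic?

a factor of 7.8

A 180 × 0.45 × 3×10⁻⁴ = 0.02430 m
A Layer 2: 2.7×10⁻⁴ × 1.1 × 820 = 0.24354 m
A 980 × 1.5×10⁻⁴ × 0.59 = 0.08673 m
A total: 0.35457 m
B 2.1×10⁻⁴ × 270 × 0.67 = 0.037989 m
B 0.15 × 0.94×10⁻⁴ × 540 = 0.007614 m
B total: 0.045603 m
Ratio: 0.35457 / 0.045603 ≈ 7.775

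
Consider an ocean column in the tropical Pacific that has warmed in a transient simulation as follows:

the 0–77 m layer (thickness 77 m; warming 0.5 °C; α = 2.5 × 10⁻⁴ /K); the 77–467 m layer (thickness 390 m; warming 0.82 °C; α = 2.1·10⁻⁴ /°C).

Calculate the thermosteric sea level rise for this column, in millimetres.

Layer 1: 77 × 0.5 × 2.5×10⁻⁴ = 0.009625 m
Layer 2: 390 × 0.82 × 2.1×10⁻⁴ = 0.067158 m
Δh = 0.009625 + 0.067158 = 0.076783 m

about 77 mm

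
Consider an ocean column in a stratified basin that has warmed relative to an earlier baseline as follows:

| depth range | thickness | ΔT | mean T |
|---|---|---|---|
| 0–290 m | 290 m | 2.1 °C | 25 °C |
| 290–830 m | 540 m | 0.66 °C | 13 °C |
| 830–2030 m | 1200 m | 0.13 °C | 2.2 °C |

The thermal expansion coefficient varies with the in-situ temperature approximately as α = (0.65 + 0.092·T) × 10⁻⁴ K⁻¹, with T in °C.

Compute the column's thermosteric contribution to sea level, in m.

Layer 1: α = (0.65 + 0.092×25)×10⁻⁴ = 2.95×10⁻⁴ K⁻¹
Layer 2: α = (0.65 + 0.092×13)×10⁻⁴ = 1.846×10⁻⁴ K⁻¹
Layer 3: α = (0.65 + 0.092×2.2)×10⁻⁴ = 0.8524×10⁻⁴ K⁻¹
0–290 m: 2.1 × 2.95×10⁻⁴ × 290 = 0.179655 m
290–830 m: 1.846×10⁻⁴ × 0.66 × 540 = 0.06579144 m
0.13 × 0.8524×10⁻⁴ × 1200 = 0.01329744 m
Δh = 0.179655 + 0.06579144 + 0.01329744 = 0.25874388 m

Δh ≈ 0.259 m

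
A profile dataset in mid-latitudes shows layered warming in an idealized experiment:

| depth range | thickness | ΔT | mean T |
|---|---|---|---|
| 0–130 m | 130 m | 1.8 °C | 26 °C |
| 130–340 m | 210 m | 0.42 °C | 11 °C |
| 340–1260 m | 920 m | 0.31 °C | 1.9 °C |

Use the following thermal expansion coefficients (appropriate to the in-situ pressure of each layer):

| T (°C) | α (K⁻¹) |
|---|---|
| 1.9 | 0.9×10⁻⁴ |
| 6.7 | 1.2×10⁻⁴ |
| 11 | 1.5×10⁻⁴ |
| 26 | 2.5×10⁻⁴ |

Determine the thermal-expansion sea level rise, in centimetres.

Layer 1 at 26 °C → α = 2.5×10⁻⁴ K⁻¹
Layer 2 at 11 °C → α = 1.5×10⁻⁴ K⁻¹
Layer 3 at 1.9 °C → α = 0.9×10⁻⁴ K⁻¹
0–130 m: 130 × 2.5×10⁻⁴ × 1.8 = 0.05850 m
Layer 2: 0.42 × 210 × 1.5×10⁻⁴ = 0.01323 m
Layer 3: 0.9×10⁻⁴ × 0.31 × 920 = 0.025668 m
Δh = 0.05850 + 0.01323 + 0.025668 = 0.097398 m

Δh ≈ 9.74 cm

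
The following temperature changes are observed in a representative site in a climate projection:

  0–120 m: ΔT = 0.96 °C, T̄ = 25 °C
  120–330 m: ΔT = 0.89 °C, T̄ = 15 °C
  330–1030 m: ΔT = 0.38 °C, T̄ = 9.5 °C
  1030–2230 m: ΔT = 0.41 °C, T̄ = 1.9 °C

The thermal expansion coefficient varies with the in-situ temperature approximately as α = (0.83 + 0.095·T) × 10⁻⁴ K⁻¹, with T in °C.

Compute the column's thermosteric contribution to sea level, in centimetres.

Layer 1: α = (0.83 + 0.095×25)×10⁻⁴ = 3.205×10⁻⁴ K⁻¹
Layer 2: α = (0.83 + 0.095×15)×10⁻⁴ = 2.255×10⁻⁴ K⁻¹
Layer 3: α = (0.83 + 0.095×9.5)×10⁻⁴ = 1.7325×10⁻⁴ K⁻¹
Layer 4: α = (0.83 + 0.095×1.9)×10⁻⁴ = 1.0105×10⁻⁴ K⁻¹
Layer 1: 0.96 × 120 × 3.205×10⁻⁴ = 0.0369216 m
Layer 2: 2.255×10⁻⁴ × 0.89 × 210 = 0.04214595 m
0.38 × 1.7325×10⁻⁴ × 700 = 0.0460845 m
Layer 4: 1200 × 0.41 × 1.0105×10⁻⁴ = 0.0497166 m
Δh = 0.0369216 + 0.04214595 + 0.0460845 + 0.0497166 = 0.17486865 m ≈ 17.5 cm

Δh = 17.5 cm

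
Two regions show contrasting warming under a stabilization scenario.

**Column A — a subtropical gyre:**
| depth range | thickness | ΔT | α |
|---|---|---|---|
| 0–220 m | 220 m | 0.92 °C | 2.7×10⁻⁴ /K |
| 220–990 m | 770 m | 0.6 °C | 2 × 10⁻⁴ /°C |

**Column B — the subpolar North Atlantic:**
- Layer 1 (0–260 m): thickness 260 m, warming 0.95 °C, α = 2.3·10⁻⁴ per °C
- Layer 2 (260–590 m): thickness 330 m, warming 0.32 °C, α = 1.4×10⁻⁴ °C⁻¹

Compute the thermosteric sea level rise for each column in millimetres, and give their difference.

A 0.92 × 2.7×10⁻⁴ × 220 = 0.054648 m
A 770 × 2×10⁻⁴ × 0.6 = 0.09240 m
A total: 0.147048 m
B Layer 1: 2.3×10⁻⁴ × 260 × 0.95 = 0.05681 m
B 330 × 0.32 × 1.4×10⁻⁴ = 0.014784 m
B total: 0.071594 m
Difference: 0.147048 − 0.071594 = 0.075454 m

A: 150 mm; B: 72 mm; difference 75 mm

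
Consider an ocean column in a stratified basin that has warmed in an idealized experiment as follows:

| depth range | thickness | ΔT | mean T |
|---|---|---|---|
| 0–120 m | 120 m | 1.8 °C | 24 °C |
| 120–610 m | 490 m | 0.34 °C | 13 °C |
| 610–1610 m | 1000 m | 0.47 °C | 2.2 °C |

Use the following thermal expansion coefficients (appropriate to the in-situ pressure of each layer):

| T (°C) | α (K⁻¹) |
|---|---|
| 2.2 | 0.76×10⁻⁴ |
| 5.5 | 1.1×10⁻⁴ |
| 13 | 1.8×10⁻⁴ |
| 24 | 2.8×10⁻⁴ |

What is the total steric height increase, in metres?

Layer 1 at 24 °C → α = 2.8×10⁻⁴ K⁻¹
Layer 2 at 13 °C → α = 1.8×10⁻⁴ K⁻¹
Layer 3 at 2.2 °C → α = 0.76×10⁻⁴ K⁻¹
Layer 1: 120 × 1.8 × 2.8×10⁻⁴ = 0.06048 m
0.34 × 490 × 1.8×10⁻⁴ = 0.029988 m
Layer 3: 0.76×10⁻⁴ × 0.47 × 1000 = 0.03572 m
Δh = 0.06048 + 0.029988 + 0.03572 = 0.126188 m

about 0.126 m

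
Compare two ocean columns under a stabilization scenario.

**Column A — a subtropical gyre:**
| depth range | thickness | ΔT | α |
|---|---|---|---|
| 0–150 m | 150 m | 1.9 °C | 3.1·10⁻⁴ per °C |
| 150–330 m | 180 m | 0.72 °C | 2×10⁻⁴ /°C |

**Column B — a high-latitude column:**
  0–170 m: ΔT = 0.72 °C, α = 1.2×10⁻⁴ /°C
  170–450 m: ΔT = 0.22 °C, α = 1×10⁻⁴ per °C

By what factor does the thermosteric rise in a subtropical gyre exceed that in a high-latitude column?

5.48

A 1.9 × 150 × 3.1×10⁻⁴ = 0.08835 m
A Layer 2: 2×10⁻⁴ × 180 × 0.72 = 0.02592 m
A total: 0.11427 m
B 0–170 m: 0.72 × 1.2×10⁻⁴ × 170 = 0.014688 m
B 280 × 0.22 × 1×10⁻⁴ = 0.00616 m
B total: 0.020848 m
Ratio: 0.11427 / 0.020848 ≈ 5.481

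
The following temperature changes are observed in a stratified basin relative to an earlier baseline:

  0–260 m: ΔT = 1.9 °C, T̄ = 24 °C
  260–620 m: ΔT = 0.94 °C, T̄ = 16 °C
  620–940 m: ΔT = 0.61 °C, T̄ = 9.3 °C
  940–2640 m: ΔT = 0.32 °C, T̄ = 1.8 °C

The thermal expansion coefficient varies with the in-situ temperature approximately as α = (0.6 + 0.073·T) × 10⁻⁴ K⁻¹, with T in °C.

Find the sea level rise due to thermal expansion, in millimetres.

Layer 1: α = (0.6 + 0.073×24)×10⁻⁴ = 2.352×10⁻⁴ K⁻¹
Layer 2: α = (0.6 + 0.073×16)×10⁻⁴ = 1.768×10⁻⁴ K⁻¹
Layer 3: α = (0.6 + 0.073×9.3)×10⁻⁴ = 1.2789×10⁻⁴ K⁻¹
Layer 4: α = (0.6 + 0.073×1.8)×10⁻⁴ = 0.7314×10⁻⁴ K⁻¹
0–260 m: 1.9 × 2.352×10⁻⁴ × 260 = 0.1161888 m
1.768×10⁻⁴ × 360 × 0.94 = 0.05982912 m
Layer 3: 320 × 1.2789×10⁻⁴ × 0.61 = 0.024964128 m
0.32 × 1700 × 0.7314×10⁻⁴ = 0.03978816 m
Δh = 0.1161888 + 0.05982912 + 0.024964128 + 0.03978816 = 0.240770208 m

Δh ≈ 241 mm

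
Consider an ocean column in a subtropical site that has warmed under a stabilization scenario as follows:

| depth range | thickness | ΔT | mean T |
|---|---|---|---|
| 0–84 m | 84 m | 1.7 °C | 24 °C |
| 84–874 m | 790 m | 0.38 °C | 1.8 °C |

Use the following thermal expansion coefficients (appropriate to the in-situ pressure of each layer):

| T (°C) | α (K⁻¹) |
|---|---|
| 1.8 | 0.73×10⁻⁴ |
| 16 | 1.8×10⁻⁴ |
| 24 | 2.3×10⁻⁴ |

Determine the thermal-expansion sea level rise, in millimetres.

54.8 mm of thermosteric rise

Layer 1 at 24 °C → α = 2.3×10⁻⁴ K⁻¹
Layer 2 at 1.8 °C → α = 0.73×10⁻⁴ K⁻¹
Layer 1: 2.3×10⁻⁴ × 1.7 × 84 = 0.032844 m
0.73×10⁻⁴ × 790 × 0.38 = 0.0219146 m
Δh = 0.032844 + 0.0219146 = 0.0547586 m ≈ 54.8 mm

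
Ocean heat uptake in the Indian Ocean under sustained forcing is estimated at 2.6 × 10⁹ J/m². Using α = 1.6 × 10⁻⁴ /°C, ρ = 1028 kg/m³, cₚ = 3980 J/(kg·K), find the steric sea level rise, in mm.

100 mm

Δh = αQ/(ρcₚ) = 1.6×10⁻⁴ × 2.6×10⁹ / (1028 × 3980) ≈ 0.10168 m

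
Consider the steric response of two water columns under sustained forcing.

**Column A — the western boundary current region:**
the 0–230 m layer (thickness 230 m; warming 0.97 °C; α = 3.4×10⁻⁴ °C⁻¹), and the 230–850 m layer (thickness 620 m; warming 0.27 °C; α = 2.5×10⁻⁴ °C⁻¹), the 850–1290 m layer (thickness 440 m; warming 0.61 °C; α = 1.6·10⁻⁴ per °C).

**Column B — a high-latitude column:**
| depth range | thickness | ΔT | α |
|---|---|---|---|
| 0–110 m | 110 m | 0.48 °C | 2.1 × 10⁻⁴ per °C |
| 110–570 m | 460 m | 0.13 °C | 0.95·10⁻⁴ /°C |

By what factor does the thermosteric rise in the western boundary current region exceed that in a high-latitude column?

A 3.4×10⁻⁴ × 230 × 0.97 = 0.075854 m
A 230–850 m: 620 × 2.5×10⁻⁴ × 0.27 = 0.04185 m
A 0.61 × 1.6×10⁻⁴ × 440 = 0.042944 m
A total: 0.160648 m
B 0.48 × 110 × 2.1×10⁻⁴ = 0.011088 m
B Layer 2: 460 × 0.95×10⁻⁴ × 0.13 = 0.005681 m
B total: 0.016769 m
Ratio: 0.160648 / 0.016769 ≈ 9.580

≈ 9.58×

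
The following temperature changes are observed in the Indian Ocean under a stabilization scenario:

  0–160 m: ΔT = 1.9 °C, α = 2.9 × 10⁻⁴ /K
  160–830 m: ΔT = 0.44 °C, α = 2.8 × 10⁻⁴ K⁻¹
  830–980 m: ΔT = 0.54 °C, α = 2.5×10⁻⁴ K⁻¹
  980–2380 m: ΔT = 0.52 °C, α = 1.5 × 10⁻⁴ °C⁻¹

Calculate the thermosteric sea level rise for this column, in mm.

Δh ≈ 300 mm

0–160 m: 160 × 2.9×10⁻⁴ × 1.9 = 0.08816 m
Layer 2: 2.8×10⁻⁴ × 670 × 0.44 = 0.082544 m
0.54 × 2.5×10⁻⁴ × 150 = 0.02025 m
1400 × 0.52 × 1.5×10⁻⁴ = 0.10920 m
Δh = 0.08816 + 0.082544 + 0.02025 + 0.10920 = 0.300154 m ≈ 300 mm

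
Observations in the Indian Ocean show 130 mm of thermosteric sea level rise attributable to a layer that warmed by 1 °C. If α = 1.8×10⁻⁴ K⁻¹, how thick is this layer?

722 m

H = Δh/(αΔT) = 0.13 / (1.8×10⁻⁴ × 1) ≈ 722.2 m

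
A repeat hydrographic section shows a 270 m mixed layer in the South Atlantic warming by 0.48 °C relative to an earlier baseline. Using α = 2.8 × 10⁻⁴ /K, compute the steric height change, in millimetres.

Δh = αΔT·H = 2.8×10⁻⁴ × 0.48 × 270 = 0.036288 m

about 36.3 mm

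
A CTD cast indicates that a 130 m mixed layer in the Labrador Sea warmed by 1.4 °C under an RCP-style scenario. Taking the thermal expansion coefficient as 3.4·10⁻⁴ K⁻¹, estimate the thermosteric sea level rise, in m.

Δh = αΔT·H = 3.4×10⁻⁴ × 1.4 × 130 = 0.06188 m

about 0.0619 m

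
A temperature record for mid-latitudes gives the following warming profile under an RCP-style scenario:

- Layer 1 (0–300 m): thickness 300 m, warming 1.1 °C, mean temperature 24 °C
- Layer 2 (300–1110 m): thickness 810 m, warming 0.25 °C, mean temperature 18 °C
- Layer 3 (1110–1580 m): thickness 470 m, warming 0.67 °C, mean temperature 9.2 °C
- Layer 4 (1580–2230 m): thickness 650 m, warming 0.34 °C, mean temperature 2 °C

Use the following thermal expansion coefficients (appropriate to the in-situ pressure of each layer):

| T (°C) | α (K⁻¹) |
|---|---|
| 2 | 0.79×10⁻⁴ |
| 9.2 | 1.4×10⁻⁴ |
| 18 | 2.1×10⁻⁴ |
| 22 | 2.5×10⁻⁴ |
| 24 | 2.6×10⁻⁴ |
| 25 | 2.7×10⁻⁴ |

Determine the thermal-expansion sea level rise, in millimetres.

190 mm of thermosteric rise

Layer 1 at 24 °C → α = 2.6×10⁻⁴ K⁻¹
Layer 2 at 18 °C → α = 2.1×10⁻⁴ K⁻¹
Layer 3 at 9.2 °C → α = 1.4×10⁻⁴ K⁻¹
Layer 4 at 2 °C → α = 0.79×10⁻⁴ K⁻¹
0–300 m: 1.1 × 300 × 2.6×10⁻⁴ = 0.08580 m
0.25 × 810 × 2.1×10⁻⁴ = 0.042525 m
Layer 3: 0.67 × 470 × 1.4×10⁻⁴ = 0.044086 m
Layer 4: 650 × 0.34 × 0.79×10⁻⁴ = 0.017459 m
Δh = 0.08580 + 0.042525 + 0.044086 + 0.017459 = 0.18987 m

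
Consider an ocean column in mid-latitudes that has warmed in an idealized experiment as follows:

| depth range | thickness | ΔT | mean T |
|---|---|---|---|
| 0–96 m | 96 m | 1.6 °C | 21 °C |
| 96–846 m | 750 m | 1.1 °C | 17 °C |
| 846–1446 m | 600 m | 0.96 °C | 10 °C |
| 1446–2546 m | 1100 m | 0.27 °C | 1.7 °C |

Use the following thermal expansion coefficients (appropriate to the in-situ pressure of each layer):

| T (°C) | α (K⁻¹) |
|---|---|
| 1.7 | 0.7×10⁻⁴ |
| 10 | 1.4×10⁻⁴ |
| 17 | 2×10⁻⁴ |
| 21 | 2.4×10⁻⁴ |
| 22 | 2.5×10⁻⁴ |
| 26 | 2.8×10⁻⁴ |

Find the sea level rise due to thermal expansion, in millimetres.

303 mm of thermosteric rise

Layer 1 at 21 °C → α = 2.4×10⁻⁴ K⁻¹
Layer 2 at 17 °C → α = 2×10⁻⁴ K⁻¹
Layer 3 at 10 °C → α = 1.4×10⁻⁴ K⁻¹
Layer 4 at 1.7 °C → α = 0.7×10⁻⁴ K⁻¹
96 × 2.4×10⁻⁴ × 1.6 = 0.036864 m
96–846 m: 750 × 1.1 × 2×10⁻⁴ = 0.16500 m
Layer 3: 600 × 1.4×10⁻⁴ × 0.96 = 0.08064 m
Layer 4: 0.27 × 0.7×10⁻⁴ × 1100 = 0.02079 m
Δh = 0.036864 + 0.16500 + 0.08064 + 0.02079 = 0.303294 m ≈ 303 mm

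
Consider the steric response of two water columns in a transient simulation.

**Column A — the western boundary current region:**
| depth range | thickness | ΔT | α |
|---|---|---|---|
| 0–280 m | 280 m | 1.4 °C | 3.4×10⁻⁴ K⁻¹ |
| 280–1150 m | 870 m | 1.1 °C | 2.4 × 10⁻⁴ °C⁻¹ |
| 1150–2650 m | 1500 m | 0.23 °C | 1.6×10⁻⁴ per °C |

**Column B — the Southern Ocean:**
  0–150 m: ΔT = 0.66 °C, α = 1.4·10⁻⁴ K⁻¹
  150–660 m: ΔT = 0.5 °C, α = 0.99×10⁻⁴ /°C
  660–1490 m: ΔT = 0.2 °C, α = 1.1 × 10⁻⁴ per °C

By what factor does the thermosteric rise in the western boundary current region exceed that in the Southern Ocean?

A 0–280 m: 1.4 × 3.4×10⁻⁴ × 280 = 0.13328 m
A 1.1 × 2.4×10⁻⁴ × 870 = 0.22968 m
A 0.23 × 1500 × 1.6×10⁻⁴ = 0.05520 m
A total: 0.41816 m
B 0.66 × 1.4×10⁻⁴ × 150 = 0.01386 m
B 150–660 m: 0.5 × 510 × 0.99×10⁻⁴ = 0.025245 m
B 830 × 1.1×10⁻⁴ × 0.2 = 0.01826 m
B total: 0.057365 m
Ratio: 0.41816 / 0.057365 ≈ 7.289

a factor of 7.3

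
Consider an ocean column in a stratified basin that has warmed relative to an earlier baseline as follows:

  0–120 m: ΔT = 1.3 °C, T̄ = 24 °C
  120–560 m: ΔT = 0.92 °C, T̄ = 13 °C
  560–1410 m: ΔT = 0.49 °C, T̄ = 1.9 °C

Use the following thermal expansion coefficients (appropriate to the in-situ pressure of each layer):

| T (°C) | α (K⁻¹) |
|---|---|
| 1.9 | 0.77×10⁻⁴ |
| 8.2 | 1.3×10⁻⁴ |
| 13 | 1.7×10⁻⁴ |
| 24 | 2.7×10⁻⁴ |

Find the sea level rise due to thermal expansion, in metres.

Δh = 0.143 m

Layer 1 at 24 °C → α = 2.7×10⁻⁴ K⁻¹
Layer 2 at 13 °C → α = 1.7×10⁻⁴ K⁻¹
Layer 3 at 1.9 °C → α = 0.77×10⁻⁴ K⁻¹
0–120 m: 1.3 × 2.7×10⁻⁴ × 120 = 0.04212 m
Layer 2: 1.7×10⁻⁴ × 0.92 × 440 = 0.068816 m
560–1410 m: 850 × 0.77×10⁻⁴ × 0.49 = 0.0320705 m
Δh = 0.04212 + 0.068816 + 0.0320705 = 0.1430065 m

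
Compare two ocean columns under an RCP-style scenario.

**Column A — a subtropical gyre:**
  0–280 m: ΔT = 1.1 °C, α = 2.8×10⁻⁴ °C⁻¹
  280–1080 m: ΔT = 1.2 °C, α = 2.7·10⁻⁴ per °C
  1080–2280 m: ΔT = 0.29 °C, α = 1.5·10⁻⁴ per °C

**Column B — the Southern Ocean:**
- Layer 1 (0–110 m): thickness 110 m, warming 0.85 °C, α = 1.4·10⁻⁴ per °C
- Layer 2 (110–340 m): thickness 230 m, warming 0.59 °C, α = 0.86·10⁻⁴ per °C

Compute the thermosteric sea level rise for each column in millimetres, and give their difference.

A Layer 1: 1.1 × 280 × 2.8×10⁻⁴ = 0.08624 m
A Layer 2: 2.7×10⁻⁴ × 800 × 1.2 = 0.25920 m
A 1.5×10⁻⁴ × 0.29 × 1200 = 0.05220 m
A total: 0.39764 m
B 0.85 × 1.4×10⁻⁴ × 110 = 0.01309 m
B 110–340 m: 0.59 × 0.86×10⁻⁴ × 230 = 0.0116702 m
B total: 0.0247602 m
Difference: 0.39764 − 0.0247602 = 0.3728798 m

A: 400 mm; B: 25 mm; difference 370 mm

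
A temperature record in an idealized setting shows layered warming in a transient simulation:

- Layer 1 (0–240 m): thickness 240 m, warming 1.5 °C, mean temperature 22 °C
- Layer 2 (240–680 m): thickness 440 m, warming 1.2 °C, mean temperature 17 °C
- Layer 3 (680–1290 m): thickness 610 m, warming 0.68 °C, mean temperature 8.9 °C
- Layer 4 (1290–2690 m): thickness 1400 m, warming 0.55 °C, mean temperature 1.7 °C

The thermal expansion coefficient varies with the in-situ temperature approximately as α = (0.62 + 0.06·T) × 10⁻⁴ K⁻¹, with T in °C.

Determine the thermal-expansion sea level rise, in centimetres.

Layer 1: α = (0.62 + 0.06×22)×10⁻⁴ = 1.94×10⁻⁴ K⁻¹
Layer 2: α = (0.62 + 0.06×17)×10⁻⁴ = 1.64×10⁻⁴ K⁻¹
Layer 3: α = (0.62 + 0.06×8.9)×10⁻⁴ = 1.154×10⁻⁴ K⁻¹
Layer 4: α = (0.62 + 0.06×1.7)×10⁻⁴ = 0.722×10⁻⁴ K⁻¹
1.5 × 240 × 1.94×10⁻⁴ = 0.06984 m
240–680 m: 440 × 1.64×10⁻⁴ × 1.2 = 0.086592 m
Layer 3: 1.154×10⁻⁴ × 0.68 × 610 = 0.04786792 m
Layer 4: 0.722×10⁻⁴ × 1400 × 0.55 = 0.055594 m
Δh = 0.06984 + 0.086592 + 0.04786792 + 0.055594 = 0.25989392 m

about 26 cm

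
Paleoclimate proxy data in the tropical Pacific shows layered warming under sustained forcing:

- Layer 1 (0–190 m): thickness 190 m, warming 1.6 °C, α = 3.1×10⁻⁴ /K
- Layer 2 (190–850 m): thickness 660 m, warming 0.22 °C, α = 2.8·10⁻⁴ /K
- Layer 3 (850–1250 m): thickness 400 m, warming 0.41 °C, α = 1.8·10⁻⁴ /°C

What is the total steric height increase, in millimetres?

0–190 m: 190 × 3.1×10⁻⁴ × 1.6 = 0.09424 m
0.22 × 660 × 2.8×10⁻⁴ = 0.040656 m
Layer 3: 0.41 × 400 × 1.8×10⁻⁴ = 0.02952 m
Δh = 0.09424 + 0.040656 + 0.02952 = 0.164416 m ≈ 160 mm

Δh = 160 mm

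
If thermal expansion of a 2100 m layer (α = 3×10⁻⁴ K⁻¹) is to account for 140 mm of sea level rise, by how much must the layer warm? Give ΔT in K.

0.22 K

ΔT = Δh/(αH) = 0.14 / (3×10⁻⁴ × 2100) ≈ 0.2222 K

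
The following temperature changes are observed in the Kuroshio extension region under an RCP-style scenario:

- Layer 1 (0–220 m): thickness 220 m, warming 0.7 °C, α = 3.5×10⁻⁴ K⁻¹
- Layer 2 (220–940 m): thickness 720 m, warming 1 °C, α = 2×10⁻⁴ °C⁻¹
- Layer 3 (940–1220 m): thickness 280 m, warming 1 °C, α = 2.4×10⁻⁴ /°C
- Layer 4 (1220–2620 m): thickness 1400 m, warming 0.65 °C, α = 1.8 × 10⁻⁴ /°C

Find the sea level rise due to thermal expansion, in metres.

0–220 m: 0.7 × 220 × 3.5×10⁻⁴ = 0.05390 m
Layer 2: 2×10⁻⁴ × 720 × 1 = 0.14400 m
280 × 1 × 2.4×10⁻⁴ = 0.06720 m
Layer 4: 1.8×10⁻⁴ × 1400 × 0.65 = 0.16380 m
Δh = 0.05390 + 0.14400 + 0.06720 + 0.16380 = 0.42890 m

0.429 m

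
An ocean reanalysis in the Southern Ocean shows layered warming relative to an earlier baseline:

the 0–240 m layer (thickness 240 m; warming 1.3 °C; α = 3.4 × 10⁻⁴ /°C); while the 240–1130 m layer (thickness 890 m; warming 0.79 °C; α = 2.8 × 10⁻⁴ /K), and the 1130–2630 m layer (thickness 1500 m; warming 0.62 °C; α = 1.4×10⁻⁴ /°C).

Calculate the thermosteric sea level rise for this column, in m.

Δh ≈ 0.433 m

3.4×10⁻⁴ × 1.3 × 240 = 0.10608 m
Layer 2: 2.8×10⁻⁴ × 890 × 0.79 = 0.196868 m
1130–2630 m: 1500 × 0.62 × 1.4×10⁻⁴ = 0.13020 m
Δh = 0.10608 + 0.196868 + 0.13020 = 0.433148 m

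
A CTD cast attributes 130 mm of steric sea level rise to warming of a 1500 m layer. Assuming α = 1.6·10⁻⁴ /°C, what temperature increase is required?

about 0.542 °C

ΔT = Δh/(αH) = 0.13 / (1.6×10⁻⁴ × 1500) ≈ 0.5417 °C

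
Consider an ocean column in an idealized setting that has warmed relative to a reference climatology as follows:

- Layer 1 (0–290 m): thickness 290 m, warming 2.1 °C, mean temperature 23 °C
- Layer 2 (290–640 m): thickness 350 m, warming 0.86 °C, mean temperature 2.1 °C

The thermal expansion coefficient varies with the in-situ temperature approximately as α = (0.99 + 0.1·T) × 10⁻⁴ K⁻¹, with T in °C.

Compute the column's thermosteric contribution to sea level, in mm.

240 mm

Layer 1: α = (0.99 + 0.1×23)×10⁻⁴ = 3.29×10⁻⁴ K⁻¹
Layer 2: α = (0.99 + 0.1×2.1)×10⁻⁴ = 1.2×10⁻⁴ K⁻¹
2.1 × 290 × 3.29×10⁻⁴ = 0.200361 m
0.86 × 1.2×10⁻⁴ × 350 = 0.03612 m
Δh = 0.200361 + 0.03612 = 0.236481 m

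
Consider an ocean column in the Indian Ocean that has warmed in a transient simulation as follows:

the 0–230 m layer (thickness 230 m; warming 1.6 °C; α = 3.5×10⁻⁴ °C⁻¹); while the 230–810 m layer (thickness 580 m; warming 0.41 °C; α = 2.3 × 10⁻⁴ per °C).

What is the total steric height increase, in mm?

Layer 1: 1.6 × 3.5×10⁻⁴ × 230 = 0.12880 m
2.3×10⁻⁴ × 580 × 0.41 = 0.054694 m
Δh = 0.12880 + 0.054694 = 0.183494 m ≈ 183 mm

183 mm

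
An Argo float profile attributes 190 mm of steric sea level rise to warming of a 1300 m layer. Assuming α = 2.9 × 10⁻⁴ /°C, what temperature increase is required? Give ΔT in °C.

0.504 °C

ΔT = Δh/(αH) = 0.19 / (2.9×10⁻⁴ × 1300) ≈ 0.5040 °C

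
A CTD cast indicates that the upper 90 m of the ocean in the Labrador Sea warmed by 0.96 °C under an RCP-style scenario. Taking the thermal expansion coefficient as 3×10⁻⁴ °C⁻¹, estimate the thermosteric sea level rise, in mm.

26 mm

Δh = αΔT·H = 3×10⁻⁴ × 0.96 × 90 = 0.02592 m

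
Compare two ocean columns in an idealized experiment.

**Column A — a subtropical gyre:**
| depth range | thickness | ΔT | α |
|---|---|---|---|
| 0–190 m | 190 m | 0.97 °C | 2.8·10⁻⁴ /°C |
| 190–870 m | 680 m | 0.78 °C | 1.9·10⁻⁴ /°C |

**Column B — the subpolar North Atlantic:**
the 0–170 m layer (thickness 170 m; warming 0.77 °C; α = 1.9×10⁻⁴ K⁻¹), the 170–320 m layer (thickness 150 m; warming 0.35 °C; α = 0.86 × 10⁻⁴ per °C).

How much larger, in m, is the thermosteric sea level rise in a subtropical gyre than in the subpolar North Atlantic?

0.123 m

A 0–190 m: 2.8×10⁻⁴ × 0.97 × 190 = 0.051604 m
A 680 × 0.78 × 1.9×10⁻⁴ = 0.100776 m
A total: 0.15238 m
B 0–170 m: 1.9×10⁻⁴ × 0.77 × 170 = 0.024871 m
B 170–320 m: 0.35 × 0.86×10⁻⁴ × 150 = 0.004515 m
B total: 0.029386 m
Difference: 0.15238 − 0.029386 = 0.122994 m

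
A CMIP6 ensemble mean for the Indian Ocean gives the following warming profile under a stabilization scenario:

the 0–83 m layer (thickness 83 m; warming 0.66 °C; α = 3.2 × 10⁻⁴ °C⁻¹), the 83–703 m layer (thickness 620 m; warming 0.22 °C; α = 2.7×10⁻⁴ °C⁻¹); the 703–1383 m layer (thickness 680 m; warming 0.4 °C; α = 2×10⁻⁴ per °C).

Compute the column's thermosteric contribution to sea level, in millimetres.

Layer 1: 83 × 3.2×10⁻⁴ × 0.66 = 0.0175296 m
620 × 2.7×10⁻⁴ × 0.22 = 0.036828 m
703–1383 m: 2×10⁻⁴ × 0.4 × 680 = 0.05440 m
Δh = 0.0175296 + 0.036828 + 0.05440 = 0.1087576 m ≈ 109 mm

about 109 mm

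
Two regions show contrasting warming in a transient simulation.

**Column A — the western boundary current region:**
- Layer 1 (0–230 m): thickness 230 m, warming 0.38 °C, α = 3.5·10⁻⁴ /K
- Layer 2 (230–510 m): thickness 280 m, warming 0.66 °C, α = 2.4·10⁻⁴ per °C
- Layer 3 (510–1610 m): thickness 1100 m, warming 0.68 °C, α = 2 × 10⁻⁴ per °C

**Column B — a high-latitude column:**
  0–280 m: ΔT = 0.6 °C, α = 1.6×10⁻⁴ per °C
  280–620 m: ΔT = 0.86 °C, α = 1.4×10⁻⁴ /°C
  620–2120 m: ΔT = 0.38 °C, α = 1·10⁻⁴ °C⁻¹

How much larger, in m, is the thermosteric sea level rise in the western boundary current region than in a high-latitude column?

A 0–230 m: 0.38 × 3.5×10⁻⁴ × 230 = 0.03059 m
A Layer 2: 2.4×10⁻⁴ × 280 × 0.66 = 0.044352 m
A 510–1610 m: 2×10⁻⁴ × 0.68 × 1100 = 0.14960 m
A total: 0.224542 m
B Layer 1: 280 × 1.6×10⁻⁴ × 0.6 = 0.02688 m
B 1.4×10⁻⁴ × 340 × 0.86 = 0.040936 m
B 0.38 × 1500 × 1×10⁻⁴ = 0.05700 m
B total: 0.124816 m
Difference: 0.224542 − 0.124816 = 0.099726 m

0.0997 m larger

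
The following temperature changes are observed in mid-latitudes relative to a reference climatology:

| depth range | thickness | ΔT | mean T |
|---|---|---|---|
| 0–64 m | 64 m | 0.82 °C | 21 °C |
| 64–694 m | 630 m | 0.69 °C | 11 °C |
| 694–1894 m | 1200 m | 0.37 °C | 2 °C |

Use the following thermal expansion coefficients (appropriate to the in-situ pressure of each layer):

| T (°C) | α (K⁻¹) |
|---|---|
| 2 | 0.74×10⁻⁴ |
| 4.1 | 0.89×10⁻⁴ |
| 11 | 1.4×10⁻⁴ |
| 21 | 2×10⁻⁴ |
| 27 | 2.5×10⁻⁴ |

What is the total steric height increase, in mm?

Δh ≈ 104 mm

Layer 1 at 21 °C → α = 2×10⁻⁴ K⁻¹
Layer 2 at 11 °C → α = 1.4×10⁻⁴ K⁻¹
Layer 3 at 2 °C → α = 0.74×10⁻⁴ K⁻¹
Layer 1: 64 × 2×10⁻⁴ × 0.82 = 0.010496 m
Layer 2: 630 × 0.69 × 1.4×10⁻⁴ = 0.060858 m
Layer 3: 0.74×10⁻⁴ × 1200 × 0.37 = 0.032856 m
Δh = 0.010496 + 0.060858 + 0.032856 = 0.10421 m ≈ 104 mm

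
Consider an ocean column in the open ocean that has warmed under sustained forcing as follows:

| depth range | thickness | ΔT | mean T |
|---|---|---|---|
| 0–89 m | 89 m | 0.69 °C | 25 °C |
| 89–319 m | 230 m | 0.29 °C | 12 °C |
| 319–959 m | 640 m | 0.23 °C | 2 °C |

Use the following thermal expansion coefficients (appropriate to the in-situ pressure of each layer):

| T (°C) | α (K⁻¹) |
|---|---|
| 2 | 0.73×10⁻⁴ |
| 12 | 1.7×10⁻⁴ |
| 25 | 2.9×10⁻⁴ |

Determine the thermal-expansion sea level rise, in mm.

about 39.9 mm

Layer 1 at 25 °C → α = 2.9×10⁻⁴ K⁻¹
Layer 2 at 12 °C → α = 1.7×10⁻⁴ K⁻¹
Layer 3 at 2 °C → α = 0.73×10⁻⁴ K⁻¹
89 × 2.9×10⁻⁴ × 0.69 = 0.0178089 m
Layer 2: 1.7×10⁻⁴ × 230 × 0.29 = 0.011339 m
Layer 3: 0.23 × 0.73×10⁻⁴ × 640 = 0.0107456 m
Δh = 0.0178089 + 0.011339 + 0.0107456 = 0.0398935 m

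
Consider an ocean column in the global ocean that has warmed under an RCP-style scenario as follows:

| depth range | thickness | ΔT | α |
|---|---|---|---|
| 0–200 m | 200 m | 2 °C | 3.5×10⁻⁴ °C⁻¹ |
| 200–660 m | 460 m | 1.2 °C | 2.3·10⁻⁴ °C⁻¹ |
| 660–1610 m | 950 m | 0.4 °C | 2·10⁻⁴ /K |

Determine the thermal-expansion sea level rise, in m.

Δh ≈ 0.343 m

200 × 2 × 3.5×10⁻⁴ = 0.14000 m
1.2 × 460 × 2.3×10⁻⁴ = 0.12696 m
Layer 3: 0.4 × 2×10⁻⁴ × 950 = 0.07600 m
Δh = 0.14000 + 0.12696 + 0.07600 = 0.34296 m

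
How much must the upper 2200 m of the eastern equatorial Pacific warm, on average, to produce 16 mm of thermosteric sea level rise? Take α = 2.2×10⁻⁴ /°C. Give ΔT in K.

ΔT = Δh/(αH) = 0.016 / (2.2×10⁻⁴ × 2200) ≈ 0.03306 K

ΔT ≈ 0.0331 K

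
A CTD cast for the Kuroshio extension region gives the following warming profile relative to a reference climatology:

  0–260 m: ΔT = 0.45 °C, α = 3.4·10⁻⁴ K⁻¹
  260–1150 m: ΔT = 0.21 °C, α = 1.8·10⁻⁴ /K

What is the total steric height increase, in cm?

7.34 cm

0–260 m: 260 × 3.4×10⁻⁴ × 0.45 = 0.03978 m
Layer 2: 1.8×10⁻⁴ × 0.21 × 890 = 0.033642 m
Δh = 0.03978 + 0.033642 = 0.073422 m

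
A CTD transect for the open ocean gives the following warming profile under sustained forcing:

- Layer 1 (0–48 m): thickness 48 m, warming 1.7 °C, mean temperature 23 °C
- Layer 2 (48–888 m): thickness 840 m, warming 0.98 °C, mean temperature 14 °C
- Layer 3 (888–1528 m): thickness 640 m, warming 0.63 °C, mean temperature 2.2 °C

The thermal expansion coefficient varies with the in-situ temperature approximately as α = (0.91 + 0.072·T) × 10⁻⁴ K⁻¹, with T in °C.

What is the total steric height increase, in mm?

Δh ≈ 220 mm

Layer 1: α = (0.91 + 0.072×23)×10⁻⁴ = 2.566×10⁻⁴ K⁻¹
Layer 2: α = (0.91 + 0.072×14)×10⁻⁴ = 1.918×10⁻⁴ K⁻¹
Layer 3: α = (0.91 + 0.072×2.2)×10⁻⁴ = 1.0684×10⁻⁴ K⁻¹
0–48 m: 2.566×10⁻⁴ × 48 × 1.7 = 0.02093856 m
0.98 × 840 × 1.918×10⁻⁴ = 0.15788976 m
888–1528 m: 0.63 × 1.0684×10⁻⁴ × 640 = 0.043077888 m
Δh = 0.02093856 + 0.15788976 + 0.043077888 = 0.221906208 m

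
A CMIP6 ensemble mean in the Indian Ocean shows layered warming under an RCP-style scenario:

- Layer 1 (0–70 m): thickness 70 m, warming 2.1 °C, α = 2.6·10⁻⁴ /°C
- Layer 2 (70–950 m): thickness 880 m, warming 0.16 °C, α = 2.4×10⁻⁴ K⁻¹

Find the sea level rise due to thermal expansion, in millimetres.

Layer 1: 2.6×10⁻⁴ × 2.1 × 70 = 0.03822 m
880 × 2.4×10⁻⁴ × 0.16 = 0.033792 m
Δh = 0.03822 + 0.033792 = 0.072012 m ≈ 72.0 mm

Δh ≈ 72.0 mm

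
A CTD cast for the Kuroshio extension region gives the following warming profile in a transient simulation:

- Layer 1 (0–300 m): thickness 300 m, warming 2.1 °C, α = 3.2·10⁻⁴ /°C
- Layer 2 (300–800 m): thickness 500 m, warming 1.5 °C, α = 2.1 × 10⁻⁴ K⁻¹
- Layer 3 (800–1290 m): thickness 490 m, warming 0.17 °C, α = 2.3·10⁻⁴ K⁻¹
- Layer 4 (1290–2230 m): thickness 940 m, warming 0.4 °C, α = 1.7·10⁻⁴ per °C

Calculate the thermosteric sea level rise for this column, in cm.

0–300 m: 2.1 × 300 × 3.2×10⁻⁴ = 0.20160 m
2.1×10⁻⁴ × 1.5 × 500 = 0.15750 m
800–1290 m: 490 × 0.17 × 2.3×10⁻⁴ = 0.019159 m
1290–2230 m: 1.7×10⁻⁴ × 0.4 × 940 = 0.06392 m
Δh = 0.20160 + 0.15750 + 0.019159 + 0.06392 = 0.442179 m ≈ 44 cm

44 cm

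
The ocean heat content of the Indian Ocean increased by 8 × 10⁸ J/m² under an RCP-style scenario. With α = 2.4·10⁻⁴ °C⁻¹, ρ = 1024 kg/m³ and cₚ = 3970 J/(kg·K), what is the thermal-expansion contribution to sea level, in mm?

Δh = 47.2 mm

Δh = αQ/(ρcₚ) = 2.4×10⁻⁴ × 8×10⁸ / (1024 × 3970) ≈ 0.047229 m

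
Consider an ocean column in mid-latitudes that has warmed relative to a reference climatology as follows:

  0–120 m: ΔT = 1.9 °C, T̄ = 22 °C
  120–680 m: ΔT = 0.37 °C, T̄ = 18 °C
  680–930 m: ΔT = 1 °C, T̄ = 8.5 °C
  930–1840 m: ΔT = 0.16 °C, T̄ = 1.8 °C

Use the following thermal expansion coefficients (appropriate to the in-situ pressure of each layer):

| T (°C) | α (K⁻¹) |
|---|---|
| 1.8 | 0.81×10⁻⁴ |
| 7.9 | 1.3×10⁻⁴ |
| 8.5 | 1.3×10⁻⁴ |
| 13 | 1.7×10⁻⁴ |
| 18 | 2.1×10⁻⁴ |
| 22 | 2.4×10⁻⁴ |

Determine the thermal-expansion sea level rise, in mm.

Δh = 140 mm

Layer 1 at 22 °C → α = 2.4×10⁻⁴ K⁻¹
Layer 2 at 18 °C → α = 2.1×10⁻⁴ K⁻¹
Layer 3 at 8.5 °C → α = 1.3×10⁻⁴ K⁻¹
Layer 4 at 1.8 °C → α = 0.81×10⁻⁴ K⁻¹
2.4×10⁻⁴ × 120 × 1.9 = 0.05472 m
120–680 m: 2.1×10⁻⁴ × 0.37 × 560 = 0.043512 m
1 × 250 × 1.3×10⁻⁴ = 0.03250 m
910 × 0.16 × 0.81×10⁻⁴ = 0.0117936 m
Δh = 0.05472 + 0.043512 + 0.03250 + 0.0117936 = 0.1425256 m ≈ 140 mm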